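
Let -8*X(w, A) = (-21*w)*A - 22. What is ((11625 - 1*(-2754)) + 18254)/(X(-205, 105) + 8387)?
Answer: -261064/384907 ≈ -0.67825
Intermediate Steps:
X(w, A) = 11/4 + 21*A*w/8 (X(w, A) = -((-21*w)*A - 22)/8 = -(-21*A*w - 22)/8 = -(-22 - 21*A*w)/8 = 11/4 + 21*A*w/8)
((11625 - 1*(-2754)) + 18254)/(X(-205, 105) + 8387) = ((11625 - 1*(-2754)) + 18254)/((11/4 + (21/8)*105*(-205)) + 8387) = ((11625 + 2754) + 18254)/((11/4 - 452025/8) + 8387) = (14379 + 18254)/(-452003/8 + 8387) = 32633/(-384907/8) = 32633*(-8/384907) = -261064/384907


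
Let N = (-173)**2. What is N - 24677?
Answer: 5252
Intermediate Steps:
N = 29929
N - 24677 = 29929 - 24677 = 5252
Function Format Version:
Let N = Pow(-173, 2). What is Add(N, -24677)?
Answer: 5252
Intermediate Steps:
N = 29929
Add(N, -24677) = Add(29929, -24677) = 5252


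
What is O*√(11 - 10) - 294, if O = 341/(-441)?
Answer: -129995/441 ≈ -294.77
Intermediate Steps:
O = -341/441 (O = 341*(-1/441) = -341/441 ≈ -0.77324)
O*√(11 - 10) - 294 = -341*√(11 - 10)/441 - 294 = -341*√1/441 - 294 = -341/441*1 - 294 = -341/441 - 294 = -129995/441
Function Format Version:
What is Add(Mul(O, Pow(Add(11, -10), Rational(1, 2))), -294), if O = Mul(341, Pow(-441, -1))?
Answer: Rational(-129995, 441) ≈ -294.77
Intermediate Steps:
O = Rational(-341, 441) (O = Mul(341, Rational(-1, 441)) = Rational(-341, 441) ≈ -0.77324)
Add(Mul(O, Pow(Add(11, -10), Rational(1, 2))), -294) = Add(Mul(Rational(-341, 441), Pow(Add(11, -10), Rational(1, 2))), -294) = Add(Mul(Rational(-341, 441), Pow(1, Rational(1, 2))), -294) = Add(Mul(Rational(-341, 441), 1), -294) = Add(Rational(-341, 441), -294) = Rational(-129995, 441)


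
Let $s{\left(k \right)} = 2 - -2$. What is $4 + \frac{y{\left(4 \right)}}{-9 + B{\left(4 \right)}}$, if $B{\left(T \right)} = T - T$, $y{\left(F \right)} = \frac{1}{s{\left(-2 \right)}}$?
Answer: $\frac{143}{36} \approx 3.9722$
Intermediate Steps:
$s{\left(k \right)} = 4$ ($s{\left(k \right)} = 2 + 2 = 4$)
$y{\left(F \right)} = \frac{1}{4}$
$B{\left(T \right)} = 0$
$4 + \frac{y{\left(4 \right)}}{-9 + B{\left(4 \right)}} = 4 + \frac{1}{4 \left(-9 + 0\right)} = 4 + \frac{1}{4 \left(-9\right)} = 4 + \frac{1}{4} \left(- \frac{1}{9}\right) = 4 - \frac{1}{36} = \frac{143}{36}$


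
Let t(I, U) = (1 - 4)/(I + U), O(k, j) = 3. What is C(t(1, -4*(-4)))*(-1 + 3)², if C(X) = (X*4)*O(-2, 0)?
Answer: -144/17 ≈ -8.4706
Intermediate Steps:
t(I, U) = -3/(I + U)
C(X) = 12*X (C(X) = (X*4)*3 = (4*X)*3 = 12*X)
C(t(1, -4*(-4)))*(-1 + 3)² = (12*(-3/(1 - 4*(-4))))*(-1 + 3)² = (12*(-3/(1 + 16)))*2² = (12*(-3/17))*4 = -36/17*4 = -144/17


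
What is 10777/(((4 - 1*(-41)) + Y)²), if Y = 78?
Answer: 10777/15129 ≈ 0.71234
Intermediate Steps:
10777/(((4 - 1*(-41)) + Y)²) = 10777/(((4 - 1*(-41)) + 78)²) = 10777/(((4 + 41) + 78)²) = 10777/((45 + 78)²) = 10777/(123²) = 10777/15129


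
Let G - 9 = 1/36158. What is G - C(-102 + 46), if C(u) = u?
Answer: 2350271/36158 ≈ 65.000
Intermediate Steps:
G = 325423/36158 (G = 9 + 1/36158 = 325423/36158 ≈ 9.0000)
G - C(-102 + 46) = 325423/36158 - (-102 + 46) = 325423/36158 - 1*(-56) = 325423/36158 + 56 = 2350271/36158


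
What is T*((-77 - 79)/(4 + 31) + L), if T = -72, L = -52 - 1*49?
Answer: 265752/35 ≈ 7592.9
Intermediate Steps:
L = -101 (L = -52 - 49 = -101)
T*((-77 - 79)/(4 + 31) + L) = -72*((-77 - 79)/(4 + 31) - 101) = -72*(-156/35 - 101) = -72*(-3691/35) = 265752/35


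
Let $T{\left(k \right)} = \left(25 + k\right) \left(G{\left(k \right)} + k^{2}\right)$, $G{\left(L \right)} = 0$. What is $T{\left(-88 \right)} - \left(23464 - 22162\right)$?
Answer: $-489174$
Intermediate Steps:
$T{\left(k \right)} = k^{2} \left(25 + k\right)$ ($T{\left(k \right)} = \left(25 + k\right) \left(0 + k^{2}\right) = \left(25 + k\right) k^{2} = k^{2} \left(25 + k\right)$)
$T{\left(-88 \right)} - \left(23464 - 22162\right) = \left(-88\right)^{2} \left(25 - 88\right) - \left(23464 - 22162\right) = 7744 \left(-63\right) - 1302 = -487872 - 1302 = -489174$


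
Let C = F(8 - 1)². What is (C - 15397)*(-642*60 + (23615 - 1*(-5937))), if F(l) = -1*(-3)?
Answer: 137999584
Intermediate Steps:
F(l) = 3
C = 9 (C = 3² = 9)
(C - 15397)*(-642*60 + (23615 - 1*(-5937))) = (9 - 15397)*(-642*60 + (23615 - 1*(-5937))) = -15388*(-38520 + (23615 + 5937)) = -15388*(-38520 + 29552) = -15388*(-8968) = 137999584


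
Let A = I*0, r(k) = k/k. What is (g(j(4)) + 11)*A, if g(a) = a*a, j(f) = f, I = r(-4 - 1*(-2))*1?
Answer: 0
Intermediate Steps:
r(k) = 1
I = 1 (I = 1*1 = 1)
g(a) = a**2
A = 0 (A = 1*0 = 0)
(g(j(4)) + 11)*A = (4**2 + 11)*0 = (16 + 11)*0 = 27*0 = 0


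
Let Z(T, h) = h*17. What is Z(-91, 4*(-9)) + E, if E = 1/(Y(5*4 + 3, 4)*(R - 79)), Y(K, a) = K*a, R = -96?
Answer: -9853201/16100 ≈ -612.00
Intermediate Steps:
Z(T, h) = 17*h
E = -1/16100 (E = 1/(((5*4 + 3)*4)*(-96 - 79)) = 1/(((20 + 3)*4)*(-175)) = 1/((23*4)*(-175)) = 1/(92*(-175)) = 1/(-16100) = -1/16100 ≈ -6.2112e-5)
Z(-91, 4*(-9)) + E = 17*(4*(-9)) - 1/16100 = 17*(-36) - 1/16100 = -612 - 1/16100 = -9853201/16100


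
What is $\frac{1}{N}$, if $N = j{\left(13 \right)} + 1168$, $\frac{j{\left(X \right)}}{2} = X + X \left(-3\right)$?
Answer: $\frac{1}{1116} \approx 0.00089606$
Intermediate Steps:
$j{\left(X \right)} = - 4 X$ ($j{\left(X \right)} = 2 \left(X + X \left(-3\right)\right) = 2 \left(X - 3 X\right) = 2 \left(- 2 X\right) = - 4 X$)
$N = 1116$ ($N = \left(-4\right) 13 + 1168 = -52 + 1168 = 1116$)
$\frac{1}{N} = \frac{1}{1116}$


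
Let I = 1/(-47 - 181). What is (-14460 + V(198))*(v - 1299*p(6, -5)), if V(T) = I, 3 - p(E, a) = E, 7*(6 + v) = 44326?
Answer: -33704956429/228 ≈ -1.4783e+8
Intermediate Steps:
v = 44284/7 (v = -6 + (⅐)*44326 = -6 + 44326/7 = 44284/7 ≈ 6326.3)
p(E, a) = 3 - E
I = -1/228 (I = 1/(-228) = -1/228 ≈ -0.0043860)
V(T) = -1/228
(-14460 + V(198))*(v - 1299*p(6, -5)) = (-14460 - 1/228)*(44284/7 - 1299*(3 - 1*6)) = -3296881*(44284/7 - 1299*(3 - 6))/228 = -3296881*(44284/7 - 1299*(-3))/228 = -3296881*(44284/7 + 3897)/228 = -3296881/228*71563/7 = -33704956429/228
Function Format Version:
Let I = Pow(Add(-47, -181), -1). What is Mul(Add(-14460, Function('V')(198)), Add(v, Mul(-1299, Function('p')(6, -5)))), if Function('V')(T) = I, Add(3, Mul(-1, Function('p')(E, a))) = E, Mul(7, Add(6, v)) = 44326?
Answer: Rational(-33704956429, 228) ≈ -1.4783e+8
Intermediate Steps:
v = Rational(44284, 7) (v = Add(-6, Mul(Rational(1, 7), 44326)) = Add(-6, Rational(44326, 7)) = Rational(44284, 7) ≈ 6326.3)
Function('p')(E, a) = Add(3, Mul(-1, E))
I = Rational(-1, 228) (I = Pow(-228, -1) = Rational(-1, 228) ≈ -0.0043860)
Function('V')(T) = Rational(-1, 228)
Mul(Add(-14460, Function('V')(198)), Add(v, Mul(-1299, Function('p')(6, -5)))) = Mul(Add(-14460, Rational(-1, 228)), Add(Rational(44284, 7), Mul(-1299, Add(3, Mul(-1, 6))))) = Mul(Rational(-3296881, 228), Add(Rational(44284, 7), Mul(-1299, Add(3, -6)))) = Mul(Rational(-3296881, 228), Add(Rational(44284, 7), Mul(-1299, -3))) = Mul(Rational(-3296881, 228), Add(Rational(44284, 7), 3897)) = Mul(Rational(-3296881, 228), Rational(71563, 7)) = Rational(-33704956429, 228)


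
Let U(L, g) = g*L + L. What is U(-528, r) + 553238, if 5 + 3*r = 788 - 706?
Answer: 539158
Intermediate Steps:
r = 77/3 (r = -5/3 + (788 - 706)/3 = -5/3 + (⅓)*82 = -5/3 + 82/3 = 77/3 ≈ 25.667)
U(L, g) = L + L*g (U(L, g) = L*g + L = L + L*g)
U(-528, r) + 553238 = -528*(1 + 77/3) + 553238 = -528*80/3 + 553238 = -14080 + 553238 = 539158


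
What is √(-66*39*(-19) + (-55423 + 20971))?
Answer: 3*√1606 ≈ 120.22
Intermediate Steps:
√(-66*39*(-19) + (-55423 + 20971)) = √(-2574*(-19) - 34452) = √(48906 - 34452) = √14454 = 3*√1606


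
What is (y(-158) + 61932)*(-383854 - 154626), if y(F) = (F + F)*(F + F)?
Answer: -87119602240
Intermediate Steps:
y(F) = 4*F² (y(F) = (2*F)*(2*F) = 4*F²)
(y(-158) + 61932)*(-383854 - 154626) = (4*(-158)² + 61932)*(-383854 - 154626) = (4*24964 + 61932)*(-538480) = (99856 + 61932)*(-538480) = 161788*(-538480) = -87119602240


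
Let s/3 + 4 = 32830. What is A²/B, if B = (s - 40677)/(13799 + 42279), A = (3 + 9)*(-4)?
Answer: 43067904/19267 ≈ 2235.3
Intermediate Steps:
s = 98478 (s = -12 + 3*32830 = -12 + 98490 = 98478)
A = -48 (A = 12*(-4) = -48)
B = 57801/56078 (B = (98478 - 40677)/(13799 + 42279) = 57801/56078 ≈ 1.0307)
A²/B = (-48)²/(57801/56078) = 2304*(56078/57801) = 43067904/19267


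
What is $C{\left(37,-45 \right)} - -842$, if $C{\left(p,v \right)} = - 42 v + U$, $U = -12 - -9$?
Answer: $2729$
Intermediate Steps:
$U = -3$ ($U = -12 + 9 = -3$)
$C{\left(p,v \right)} = -3 - 42 v$ ($C{\left(p,v \right)} = - 42 v - 3 = -3 - 42 v$)
$C{\left(37,-45 \right)} - -842 = \left(-3 - -1890\right) - -842 = \left(-3 + 1890\right) + 842 = 1887 + 842 = 2729$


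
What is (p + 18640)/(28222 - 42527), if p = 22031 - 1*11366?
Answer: -5861/2861 ≈ -2.0486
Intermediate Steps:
p = 10665 (p = 22031 - 11366 = 10665)
(p + 18640)/(28222 - 42527) = (10665 + 18640)/(28222 - 42527) = 29305/(-14305) = 29305*(-1/14305) = -5861/2861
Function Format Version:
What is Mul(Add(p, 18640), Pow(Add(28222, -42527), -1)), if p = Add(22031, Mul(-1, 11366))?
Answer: Rational(-5861, 2861) ≈ -2.0486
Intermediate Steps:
p = 10665 (p = Add(22031, -11366) = 10665)
Mul(Add(p, 18640), Pow(Add(28222, -42527), -1)) = Mul(Add(10665, 18640), Pow(Add(28222, -42527), -1)) = Mul(29305, Pow(-14305, -1)) = Mul(29305, Rational(-1, 14305)) = Rational(-5861, 2861)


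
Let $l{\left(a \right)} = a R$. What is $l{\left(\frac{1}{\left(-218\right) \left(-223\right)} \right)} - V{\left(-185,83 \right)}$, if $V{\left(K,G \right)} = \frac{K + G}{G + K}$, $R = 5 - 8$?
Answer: $- \frac{48617}{48614} \approx -1.0001$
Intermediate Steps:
$R = -3$
$V{\left(K,G \right)} = 1$ ($V{\left(K,G \right)} = \frac{G + K}{G + K} = 1$)
$l{\left(a \right)} = - 3 a$ ($l{\left(a \right)} = a \left(-3\right) = - 3 a$)
$l{\left(\frac{1}{\left(-218\right) \left(-223\right)} \right)} - V{\left(-185,83 \right)} = - 3 \frac{1}{\left(-218\right) \left(-223\right)} - 1 = - 3 \left(\left(- \frac{1}{218}\right) \left(- \frac{1}{223}\right)\right) - 1 = \left(-3\right) \frac{1}{48614} - 1 = - \frac{3}{48614} - 1 = - \frac{48617}{48614}$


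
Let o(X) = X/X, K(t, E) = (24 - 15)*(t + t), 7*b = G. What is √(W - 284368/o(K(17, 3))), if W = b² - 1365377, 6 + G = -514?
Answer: I*√80567105/7 ≈ 1282.3*I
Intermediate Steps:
G = -520 (G = -6 - 514 = -520)
b = -520/7 (b = (⅐)*(-520) = -520/7 ≈ -74.286)
K(t, E) = 18*t (K(t, E) = 9*(2*t) = 18*t)
o(X) = 1
W = -66633073/49 (W = (-520/7)² - 1365377 = 270400/49 - 1365377 = -66633073/49 ≈ -1.3599e+6)
√(W - 284368/o(K(17, 3))) = √(-66633073/49 - 284368/1) = √(-66633073/49 - 284368*1) = √(-66633073/49 - 284368) = √(-80567105/49) = I*√80567105/7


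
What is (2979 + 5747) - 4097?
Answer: 4629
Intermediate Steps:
(2979 + 5747) - 4097 = 8726 - 4097 = 4629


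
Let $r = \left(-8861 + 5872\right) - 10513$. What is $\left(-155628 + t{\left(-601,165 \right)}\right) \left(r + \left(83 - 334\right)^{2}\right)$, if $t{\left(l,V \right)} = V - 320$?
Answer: $-7711102717$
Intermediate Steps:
$t{\left(l,V \right)} = -320 + V$ ($t{\left(l,V \right)} = V - 320 = -320 + V$)
$r = -13502$ ($r = -2989 - 10513 = -13502$)
$\left(-155628 + t{\left(-601,165 \right)}\right) \left(r + \left(83 - 334\right)^{2}\right) = \left(-155628 + \left(-320 + 165\right)\right) \left(-13502 + \left(83 - 334\right)^{2}\right) = \left(-155628 - 155\right) \left(-13502 + \left(-251\right)^{2}\right) = - 155783 \left(-13502 + 63001\right) = \left(-155783\right) 49499 = -7711102717$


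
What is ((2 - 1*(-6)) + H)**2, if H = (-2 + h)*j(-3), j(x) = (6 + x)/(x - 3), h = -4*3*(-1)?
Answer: 9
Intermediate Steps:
h = 12 (h = -12*(-1) = 12)
j(x) = (6 + x)/(-3 + x)
H = -5 (H = (-2 + 12)*((6 - 3)/(-3 - 3)) = 10*(3/(-6)) = 10*(-1/6*3) = 10*(-1/2) = -5)
((2 - 1*(-6)) + H)**2 = ((2 - 1*(-6)) - 5)**2 = ((2 + 6) - 5)**2 = (8 - 5)**2 = 3**2 = 9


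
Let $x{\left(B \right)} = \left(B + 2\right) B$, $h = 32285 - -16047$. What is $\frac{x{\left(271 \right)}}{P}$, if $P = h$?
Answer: $\frac{73983}{48332} \approx 1.5307$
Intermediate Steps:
$h = 48332$ ($h = 32285 + 16047 = 48332$)
$x{\left(B \right)} = B \left(2 + B\right)$ ($x{\left(B \right)} = \left(2 + B\right) B = B \left(2 + B\right)$)
$P = 48332$
$\frac{x{\left(271 \right)}}{P} = \frac{271 \left(2 + 271\right)}{48332} = 271 \cdot 273 \cdot \frac{1}{48332} = 73983 \cdot \frac{1}{48332} = \frac{73983}{48332}$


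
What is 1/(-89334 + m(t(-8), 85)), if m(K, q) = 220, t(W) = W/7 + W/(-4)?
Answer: -1/89114 ≈ -1.1222e-5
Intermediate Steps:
t(W) = -3*W/28 (t(W) = W*(⅐) + W*(-¼) = W/7 - W/4 = -3*W/28)
1/(-89334 + m(t(-8), 85)) = 1/(-89334 + 220) = 1/(-89114) = -1/89114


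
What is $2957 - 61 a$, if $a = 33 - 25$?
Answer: $2469$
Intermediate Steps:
$a = 8$
$2957 - 61 a = 2957 - 488 = 2469$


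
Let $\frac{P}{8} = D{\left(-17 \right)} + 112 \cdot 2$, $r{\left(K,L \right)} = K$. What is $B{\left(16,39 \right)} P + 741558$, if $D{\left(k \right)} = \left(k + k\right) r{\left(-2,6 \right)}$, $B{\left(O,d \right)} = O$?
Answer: $778934$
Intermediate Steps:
$D{\left(k \right)} = - 4 k$ ($D{\left(k \right)} = \left(k + k\right) \left(-2\right) = 2 k \left(-2\right) = - 4 k$)
$P = 2336$ ($P = 8 \left(\left(-4\right) \left(-17\right) + 112 \cdot 2\right) = 8 \left(68 + 224\right) = 8 \cdot 292 = 2336$)
$B{\left(16,39 \right)} P + 741558 = 16 \cdot 2336 + 741558 = 37376 + 741558 = 778934$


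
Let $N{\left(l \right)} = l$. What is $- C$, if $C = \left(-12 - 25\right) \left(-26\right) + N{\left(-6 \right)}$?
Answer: $-956$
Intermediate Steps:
$C = 956$ ($C = \left(-12 - 25\right) \left(-26\right) - 6 = \left(-37\right) \left(-26\right) - 6 = 962 - 6 = 956$)
$- C = \left(-1\right) 956 = -956$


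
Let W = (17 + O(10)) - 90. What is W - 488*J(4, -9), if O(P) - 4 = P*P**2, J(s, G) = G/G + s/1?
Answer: -1509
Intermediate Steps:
J(s, G) = 1 + s (J(s, G) = 1 + s*1 = 1 + s)
O(P) = 4 + P**3 (O(P) = 4 + P*P**2 = 4 + P**3)
W = 931 (W = (17 + (4 + 10**3)) - 90 = (17 + (4 + 1000)) - 90 = (17 + 1004) - 90 = 1021 - 90 = 931)
W - 488*J(4, -9) = 931 - 488*(1 + 4) = 931 - 488*5 = 931 - 2440 = -1509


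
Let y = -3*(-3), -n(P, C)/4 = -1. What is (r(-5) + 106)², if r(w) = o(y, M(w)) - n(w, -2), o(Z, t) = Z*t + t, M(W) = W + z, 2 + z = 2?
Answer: 2704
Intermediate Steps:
z = 0 (z = -2 + 2 = 0)
n(P, C) = 4 (n(P, C) = -4*(-1) = 4)
M(W) = W (M(W) = W + 0 = W)
y = 9
o(Z, t) = t + Z*t
r(w) = -4 + 10*w (r(w) = w*(1 + 9) - 1*4 = w*10 - 4 = 10*w - 4 = -4 + 10*w)
(r(-5) + 106)² = ((-4 + 10*(-5)) + 106)² = ((-4 - 50) + 106)² = (-54 + 106)² = 52² = 2704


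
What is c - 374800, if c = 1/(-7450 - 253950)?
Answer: -97972720001/261400 ≈ -3.7480e+5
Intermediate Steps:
c = -1/261400 (c = 1/(-261400) = -1/261400 ≈ -3.8256e-6)
c - 374800 = -1/261400 - 374800 = -97972720001/261400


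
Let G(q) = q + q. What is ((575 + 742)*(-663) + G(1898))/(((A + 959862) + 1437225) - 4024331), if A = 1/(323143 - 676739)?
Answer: 12296300900/23015478777 ≈ 0.53426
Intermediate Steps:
G(q) = 2*q
A = -1/353596 (A = 1/(-353596) = -1/353596 ≈ -2.8281e-6)
((575 + 742)*(-663) + G(1898))/(((A + 959862) + 1437225) - 4024331) = ((575 + 742)*(-663) + 2*1898)/(((-1/353596 + 959862) + 1437225) - 4024331) = (1317*(-663) + 3796)/((339403363751/353596 + 1437225) - 4024331) = (-873171 + 3796)/(847600374851/353596 - 4024331) = -869375/(-575386969425/353596) = -869375*(-353596/575386969425) = 12296300900/23015478777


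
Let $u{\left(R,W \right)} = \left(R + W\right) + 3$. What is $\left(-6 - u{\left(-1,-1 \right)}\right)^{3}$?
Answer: $-343$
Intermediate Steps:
$u{\left(R,W \right)} = 3 + R + W$
$\left(-6 - u{\left(-1,-1 \right)}\right)^{3} = \left(-6 - \left(3 - 1 - 1\right)\right)^{3} = \left(-6 - 1\right)^{3} = \left(-7\right)^{3} = -343$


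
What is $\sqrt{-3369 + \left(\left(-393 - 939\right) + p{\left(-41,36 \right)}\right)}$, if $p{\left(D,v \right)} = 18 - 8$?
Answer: $i \sqrt{4691} \approx 68.491 i$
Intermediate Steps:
$p{\left(D,v \right)} = 10$
$\sqrt{-3369 + \left(\left(-393 - 939\right) + p{\left(-41,36 \right)}\right)} = \sqrt{-3369 + \left(\left(-393 - 939\right) + 10\right)} = \sqrt{-3369 + \left(-1332 + 10\right)} = \sqrt{-3369 - 1322} = \sqrt{-4691} = i \sqrt{4691}$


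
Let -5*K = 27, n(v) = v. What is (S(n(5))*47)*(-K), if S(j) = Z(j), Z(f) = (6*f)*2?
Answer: 15228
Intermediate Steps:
Z(f) = 12*f
S(j) = 12*j
K = -27/5 (K = -⅕*27 = -27/5 ≈ -5.4000)
(S(n(5))*47)*(-K) = ((12*5)*47)*(-1*(-27/5)) = (60*47)*(27/5) = 2820*(27/5) = 15228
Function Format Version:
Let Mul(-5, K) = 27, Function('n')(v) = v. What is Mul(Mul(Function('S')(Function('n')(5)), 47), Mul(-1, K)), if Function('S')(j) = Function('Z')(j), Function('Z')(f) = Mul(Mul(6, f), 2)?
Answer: 15228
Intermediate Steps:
Function('Z')(f) = Mul(12, f)
Function('S')(j) = Mul(12, j)
K = Rational(-27, 5) (K = Mul(Rational(-1, 5), 27) = Rational(-27, 5) ≈ -5.4000)
Mul(Mul(Function('S')(Function('n')(5)), 47), Mul(-1, K)) = Mul(Mul(Mul(12, 5), 47), Mul(-1, Rational(-27, 5))) = Mul(Mul(60, 47), Rational(27, 5)) = Mul(2820, Rational(27, 5)) = 15228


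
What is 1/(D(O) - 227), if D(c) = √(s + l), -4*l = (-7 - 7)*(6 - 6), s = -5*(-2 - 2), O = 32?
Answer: -227/51509 - 2*√5/51509 ≈ -0.0044938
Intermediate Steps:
s = 20 (s = -5*(-4) = 20)
l = 0 (l = -(-7 - 7)*(6 - 6)/4 = -(-7)*0/2 = -¼*0 = 0)
D(c) = 2*√5 (D(c) = √(20 + 0) = √20 = 2*√5)
1/(D(O) - 227) = 1/(2*√5 - 227) = 1/(-227 + 2*√5)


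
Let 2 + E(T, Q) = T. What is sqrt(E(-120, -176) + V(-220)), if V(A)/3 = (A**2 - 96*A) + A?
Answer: sqrt(207778) ≈ 455.83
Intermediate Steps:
E(T, Q) = -2 + T
V(A) = -285*A + 3*A**2 (V(A) = 3*((A**2 - 96*A) + A) = 3*(A**2 - 95*A) = -285*A + 3*A**2)
sqrt(E(-120, -176) + V(-220)) = sqrt((-2 - 120) + 3*(-220)*(-95 - 220)) = sqrt(-122 + 3*(-220)*(-315)) = sqrt(-122 + 207900) = sqrt(207778)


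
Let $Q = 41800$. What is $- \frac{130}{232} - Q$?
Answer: $- \frac{4848865}{116} \approx -41801.0$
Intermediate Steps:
$- \frac{130}{232} - Q = - \frac{130}{232} - 41800 = \left(-130\right) \frac{1}{232} - 41800 = - \frac{65}{116} - 41800 = - \frac{4848865}{116}$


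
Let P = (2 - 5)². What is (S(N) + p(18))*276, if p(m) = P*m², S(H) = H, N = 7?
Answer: 806748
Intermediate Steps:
P = 9 (P = (-3)² = 9)
p(m) = 9*m²
(S(N) + p(18))*276 = (7 + 9*18²)*276 = (7 + 9*324)*276 = (7 + 2916)*276 = 2923*276 = 806748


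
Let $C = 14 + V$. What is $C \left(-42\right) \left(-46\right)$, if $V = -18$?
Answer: $-7728$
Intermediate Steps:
$C = -4$ ($C = 14 - 18 = -4$)
$C \left(-42\right) \left(-46\right) = \left(-4\right) \left(-42\right) \left(-46\right) = 168 \left(-46\right) = -7728$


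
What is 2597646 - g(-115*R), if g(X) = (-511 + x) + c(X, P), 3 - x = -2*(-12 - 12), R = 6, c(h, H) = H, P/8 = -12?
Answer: 2598298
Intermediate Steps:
P = -96 (P = 8*(-12) = -96)
x = -45 (x = 3 - (-2)*(-12 - 12) = 3 - (-2)*(-24) = 3 - 1*48 = 3 - 48 = -45)
g(X) = -652 (g(X) = (-511 - 45) - 96 = -556 - 96 = -652)
2597646 - g(-115*R) = 2597646 - 1*(-652) = 2597646 + 652 = 2598298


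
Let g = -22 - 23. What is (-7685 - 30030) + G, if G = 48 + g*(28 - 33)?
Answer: -37442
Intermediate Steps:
g = -45
G = 273 (G = 48 - 45*(28 - 33) = 48 - 45*(-5) = 48 + 225 = 273)
(-7685 - 30030) + G = (-7685 - 30030) + 273 = -37715 + 273 = -37442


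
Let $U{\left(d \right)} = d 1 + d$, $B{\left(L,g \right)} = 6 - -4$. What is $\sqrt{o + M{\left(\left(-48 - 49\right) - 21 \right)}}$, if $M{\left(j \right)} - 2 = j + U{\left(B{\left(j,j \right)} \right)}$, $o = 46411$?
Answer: $\sqrt{46315} \approx 215.21$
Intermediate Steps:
$B{\left(L,g \right)} = 10$ ($B{\left(L,g \right)} = 6 + 4 = 10$)
$U{\left(d \right)} = 2 d$ ($U{\left(d \right)} = d + d = 2 d$)
$M{\left(j \right)} = 22 + j$ ($M{\left(j \right)} = 2 + \left(j + 2 \cdot 10\right) = 2 + \left(j + 20\right) = 2 + \left(20 + j\right) = 22 + j$)
$\sqrt{o + M{\left(\left(-48 - 49\right) - 21 \right)}} = \sqrt{46411 + \left(22 - 118\right)} = \sqrt{46411 - 96} = \sqrt{46315}$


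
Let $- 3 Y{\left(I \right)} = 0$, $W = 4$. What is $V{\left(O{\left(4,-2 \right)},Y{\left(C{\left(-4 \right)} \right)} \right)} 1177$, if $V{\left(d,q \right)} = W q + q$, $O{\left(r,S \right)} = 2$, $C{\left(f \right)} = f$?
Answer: $0$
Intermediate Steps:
$Y{\left(I \right)} = 0$ ($Y{\left(I \right)} = \left(- \frac{1}{3}\right) 0 = 0$)
$V{\left(d,q \right)} = 5 q$ ($V{\left(d,q \right)} = 4 q + q = 5 q$)
$V{\left(O{\left(4,-2 \right)},Y{\left(C{\left(-4 \right)} \right)} \right)} 1177 = 5 \cdot 0 \cdot 1177 = 0 \cdot 1177 = 0$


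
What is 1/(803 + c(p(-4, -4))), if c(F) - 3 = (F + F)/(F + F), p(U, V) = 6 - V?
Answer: 1/807 ≈ 0.0012392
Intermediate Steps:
c(F) = 4 (c(F) = 3 + (F + F)/(F + F) = 3 + (2*F)/((2*F)) = 3 + (2*F)*(1/(2*F)) = 3 + 1 = 4)
1/(803 + c(p(-4, -4))) = 1/(803 + 4) = 1/807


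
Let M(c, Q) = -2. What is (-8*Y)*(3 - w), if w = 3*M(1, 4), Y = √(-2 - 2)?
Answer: -144*I ≈ -144.0*I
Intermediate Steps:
Y = 2*I (Y = √(-4) = 2*I ≈ 2.0*I)
w = -6 (w = 3*(-2) = -6)
(-8*Y)*(3 - w) = (-16*I)*(3 - 1*(-6)) = (-16*I)*(3 + 6) = -16*I*9 = -144*I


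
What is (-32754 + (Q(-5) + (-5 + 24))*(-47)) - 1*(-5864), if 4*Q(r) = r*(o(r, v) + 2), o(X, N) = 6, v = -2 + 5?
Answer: -27313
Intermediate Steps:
v = 3
Q(r) = 2*r (Q(r) = (r*(6 + 2))/4 = (r*8)/4 = (8*r)/4 = 2*r)
(-32754 + (Q(-5) + (-5 + 24))*(-47)) - 1*(-5864) = (-32754 + (2*(-5) + (-5 + 24))*(-47)) - 1*(-5864) = (-32754 + (-10 + 19)*(-47)) + 5864 = (-32754 + 9*(-47)) + 5864 = (-32754 - 423) + 5864 = -33177 + 5864 = -27313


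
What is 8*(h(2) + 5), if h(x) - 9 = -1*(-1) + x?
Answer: 136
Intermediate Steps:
h(x) = 10 + x (h(x) = 9 + (-1*(-1) + x) = 9 + (1 + x) = 10 + x)
8*(h(2) + 5) = 8*((10 + 2) + 5) = 8*(12 + 5) = 8*17 = 136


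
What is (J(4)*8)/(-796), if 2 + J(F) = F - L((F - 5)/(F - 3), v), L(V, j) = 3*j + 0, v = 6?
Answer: 32/199 ≈ 0.16080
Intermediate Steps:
L(V, j) = 3*j
J(F) = -20 + F (J(F) = -2 + (F - 3*6) = -2 + (F - 1*18) = -2 + (F - 18) = -2 + (-18 + F) = -20 + F)
(J(4)*8)/(-796) = ((-20 + 4)*8)/(-796) = -16*8*(-1/796) = -128*(-1/796) = 32/199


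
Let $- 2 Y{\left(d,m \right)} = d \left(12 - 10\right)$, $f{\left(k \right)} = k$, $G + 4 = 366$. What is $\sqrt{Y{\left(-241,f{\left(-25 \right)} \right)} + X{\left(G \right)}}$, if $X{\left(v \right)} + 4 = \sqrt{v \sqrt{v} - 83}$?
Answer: $\sqrt{237 + \sqrt{-83 + 362 \sqrt{362}}} \approx 17.874$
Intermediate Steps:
$G = 362$ ($G = -4 + 366 = 362$)
$X{\left(v \right)} = -4 + \sqrt{-83 + v^{\frac{3}{2}}}$ ($X{\left(v \right)} = -4 + \sqrt{v \sqrt{v} - 83} = -4 + \sqrt{v^{\frac{3}{2}} - 83} = -4 + \sqrt{-83 + v^{\frac{3}{2}}}$)
$Y{\left(d,m \right)} = - d$ ($Y{\left(d,m \right)} = - \frac{d \left(12 - 10\right)}{2} = - \frac{d 2}{2} = - \frac{2 d}{2} = - d$)
$\sqrt{Y{\left(-241,f{\left(-25 \right)} \right)} + X{\left(G \right)}} = \sqrt{\left(-1\right) \left(-241\right) - \left(4 - \sqrt{-83 + 362^{\frac{3}{2}}}\right)} = \sqrt{241 - \left(4 - \sqrt{-83 + 362 \sqrt{362}}\right)} = \sqrt{237 + \sqrt{-83 + 362 \sqrt{362}}}$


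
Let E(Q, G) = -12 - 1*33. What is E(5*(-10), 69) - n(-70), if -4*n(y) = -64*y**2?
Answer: -78445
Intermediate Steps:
E(Q, G) = -45 (E(Q, G) = -12 - 33 = -45)
n(y) = 16*y**2 (n(y) = -(-16)*y**2 = 16*y**2)
E(5*(-10), 69) - n(-70) = -45 - 16*(-70)**2 = -45 - 16*4900 = -45 - 1*78400 = -45 - 78400 = -78445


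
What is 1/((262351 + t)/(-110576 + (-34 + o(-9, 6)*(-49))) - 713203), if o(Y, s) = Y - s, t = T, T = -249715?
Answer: -36625/26121064087 ≈ -1.4021e-6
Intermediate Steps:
t = -249715
1/((262351 + t)/(-110576 + (-34 + o(-9, 6)*(-49))) - 713203) = 1/((262351 - 249715)/(-110576 + (-34 + (-9 - 1*6)*(-49))) - 713203) = 1/(12636/(-110576 + (-34 + (-9 - 6)*(-49))) - 713203) = 1/(12636/(-110576 + (-34 - 15*(-49))) - 713203) = 1/(12636/(-110576 + (-34 + 735)) - 713203) = 1/(12636/(-110576 + 701) - 713203) = 1/(12636/(-109875) - 713203) = 1/(12636*(-1/109875) - 713203) = 1/(-4212/36625 - 713203) = 1/(-26121064087/36625) = -36625/26121064087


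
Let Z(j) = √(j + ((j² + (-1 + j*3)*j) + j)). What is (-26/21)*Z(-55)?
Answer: -26*√12045/21 ≈ -135.88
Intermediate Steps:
Z(j) = √(j² + 2*j + j*(-1 + 3*j)) (Z(j) = √(j + ((j² + (-1 + 3*j)*j) + j)) = √(j + ((j² + j*(-1 + 3*j)) + j)) = √(j + (j + j² + j*(-1 + 3*j))) = √(j² + 2*j + j*(-1 + 3*j)))
(-26/21)*Z(-55) = (-26/21)*√(-55*(1 + 4*(-55))) = (-26*1/21)*√(-55*(1 - 220)) = -26*√12045/21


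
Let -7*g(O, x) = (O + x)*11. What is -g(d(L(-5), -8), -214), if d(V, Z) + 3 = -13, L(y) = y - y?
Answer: -2530/7 ≈ -361.43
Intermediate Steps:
L(y) = 0
d(V, Z) = -16 (d(V, Z) = -3 - 13 = -16)
g(O, x) = -11*O/7 - 11*x/7 (g(O, x) = -(O + x)*11/7 = -(11*O + 11*x)/7 = -11*O/7 - 11*x/7)
-g(d(L(-5), -8), -214) = -(-11/7*(-16) - 11/7*(-214)) = -(176/7 + 2354/7) = -1*2530/7 = -2530/7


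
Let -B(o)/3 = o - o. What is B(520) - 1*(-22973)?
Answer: 22973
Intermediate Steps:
B(o) = 0 (B(o) = -3*(o - o) = -3*0 = 0)
B(520) - 1*(-22973) = 0 - 1*(-22973) = 0 + 22973 = 22973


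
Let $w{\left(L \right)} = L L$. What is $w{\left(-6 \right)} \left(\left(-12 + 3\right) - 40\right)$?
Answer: $-1764$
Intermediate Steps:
$w{\left(L \right)} = L^{2}$
$w{\left(-6 \right)} \left(\left(-12 + 3\right) - 40\right) = \left(-6\right)^{2} \left(\left(-12 + 3\right) - 40\right) = 36 \left(-9 - 40\right) = 36 \left(-49\right) = -1764$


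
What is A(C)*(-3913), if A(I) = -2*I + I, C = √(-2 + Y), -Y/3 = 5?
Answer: 3913*I*√17 ≈ 16134.0*I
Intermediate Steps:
Y = -15 (Y = -3*5 = -15)
C = I*√17 (C = √(-2 - 15) = √(-17) = I*√17 ≈ 4.1231*I)
A(I) = -I
A(C)*(-3913) = -I*√17*(-3913) = 3913*I*√17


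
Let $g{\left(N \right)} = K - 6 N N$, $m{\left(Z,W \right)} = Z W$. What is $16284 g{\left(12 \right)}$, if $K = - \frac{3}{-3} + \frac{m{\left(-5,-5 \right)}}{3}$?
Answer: $-13917392$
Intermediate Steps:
$m{\left(Z,W \right)} = W Z$
$K = \frac{28}{3}$ ($K = - \frac{3}{-3} + \frac{\left(-5\right) \left(-5\right)}{3} = \left(-3\right) \left(- \frac{1}{3}\right) + 25 \cdot \frac{1}{3} = 1 + \frac{25}{3} = \frac{28}{3} \approx 9.3333$)
$g{\left(N \right)} = \frac{28}{3} - 6 N^{2}$ ($g{\left(N \right)} = \frac{28}{3} - 6 N N = \frac{28}{3} - 6 N^{2}$)
$16284 g{\left(12 \right)} = 16284 \left(\frac{28}{3} - 6 \cdot 12^{2}\right) = 16284 \left(\frac{28}{3} - 864\right) = 16284 \left(- \frac{2564}{3}\right) = -13917392$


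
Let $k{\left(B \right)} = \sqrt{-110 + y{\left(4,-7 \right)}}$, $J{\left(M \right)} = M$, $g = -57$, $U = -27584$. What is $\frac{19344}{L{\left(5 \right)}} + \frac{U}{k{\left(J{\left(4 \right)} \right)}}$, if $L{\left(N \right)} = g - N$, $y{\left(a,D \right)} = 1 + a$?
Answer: $-312 + \frac{27584 i \sqrt{105}}{105} \approx -312.0 + 2691.9 i$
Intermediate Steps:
$L{\left(N \right)} = -57 - N$
$k{\left(B \right)} = i \sqrt{105}$ ($k{\left(B \right)} = \sqrt{-110 + \left(1 + 4\right)} = \sqrt{-110 + 5} = \sqrt{-105} = i \sqrt{105}$)
$\frac{19344}{L{\left(5 \right)}} + \frac{U}{k{\left(J{\left(4 \right)} \right)}} = \frac{19344}{-57 - 5} - \frac{27584}{i \sqrt{105}} = \frac{19344}{-57 - 5} - 27584 \left(- \frac{i \sqrt{105}}{105}\right) = \frac{19344}{-62} + \frac{27584 i \sqrt{105}}{105} = 19344 \left(- \frac{1}{62}\right) + \frac{27584 i \sqrt{105}}{105} = -312 + \frac{27584 i \sqrt{105}}{105}$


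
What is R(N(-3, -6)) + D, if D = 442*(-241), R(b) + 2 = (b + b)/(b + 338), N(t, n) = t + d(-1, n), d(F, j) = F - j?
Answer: -9054539/85 ≈ -1.0652e+5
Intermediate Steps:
N(t, n) = -1 + t - n (N(t, n) = t + (-1 - n) = -1 + t - n)
R(b) = -2 + 2*b/(338 + b) (R(b) = -2 + (b + b)/(b + 338) = -2 + (2*b)/(338 + b) = -2 + 2*b/(338 + b))
D = -106522
R(N(-3, -6)) + D = -676/(338 + (-1 - 3 - 1*(-6))) - 106522 = -676/(338 + (-1 - 3 + 6)) - 106522 = -676/(338 + 2) - 106522 = -676/340 - 106522 = -676*1/340 - 106522 = -169/85 - 106522 = -9054539/85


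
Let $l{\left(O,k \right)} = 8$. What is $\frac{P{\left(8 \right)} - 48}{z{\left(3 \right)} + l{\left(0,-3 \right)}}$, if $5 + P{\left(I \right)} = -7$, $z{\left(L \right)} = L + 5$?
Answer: $- \frac{15}{4} \approx -3.75$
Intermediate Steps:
$z{\left(L \right)} = 5 + L$
$P{\left(I \right)} = -12$ ($P{\left(I \right)} = -5 - 7 = -12$)
$\frac{P{\left(8 \right)} - 48}{z{\left(3 \right)} + l{\left(0,-3 \right)}} = \frac{-12 - 48}{\left(5 + 3\right) + 8} = - \frac{60}{8 + 8} = - \frac{60}{16} = \left(-60\right) \frac{1}{16} = - \frac{15}{4}$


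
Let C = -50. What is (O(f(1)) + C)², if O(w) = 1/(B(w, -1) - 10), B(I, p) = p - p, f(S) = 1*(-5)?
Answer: 251001/100 ≈ 2510.0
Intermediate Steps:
f(S) = -5
B(I, p) = 0
O(w) = -⅒ (O(w) = 1/(0 - 10) = 1/(-10) = -⅒)
(O(f(1)) + C)² = (-⅒ - 50)² = (-501/10)² = 251001/100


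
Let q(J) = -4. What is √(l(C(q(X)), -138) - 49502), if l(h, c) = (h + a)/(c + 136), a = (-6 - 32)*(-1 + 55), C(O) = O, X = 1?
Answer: 3*I*√5386 ≈ 220.17*I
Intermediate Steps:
a = -2052 (a = -38*54 = -2052)
l(h, c) = (-2052 + h)/(136 + c) (l(h, c) = (h - 2052)/(c + 136) = (-2052 + h)/(136 + c))
√(l(C(q(X)), -138) - 49502) = √((-2052 - 4)/(136 - 138) - 49502) = √(-2056/(-2) - 49502) = √(-½*(-2056) - 49502) = √(1028 - 49502) = √(-48474) = 3*I*√5386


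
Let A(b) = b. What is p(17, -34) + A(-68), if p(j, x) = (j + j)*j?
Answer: 510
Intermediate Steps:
p(j, x) = 2*j² (p(j, x) = (2*j)*j = 2*j²)
p(17, -34) + A(-68) = 2*17² - 68 = 2*289 - 68 = 578 - 68 = 510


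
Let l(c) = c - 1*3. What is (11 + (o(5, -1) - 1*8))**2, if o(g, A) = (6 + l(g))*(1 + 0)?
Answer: 121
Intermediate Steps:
l(c) = -3 + c (l(c) = c - 3 = -3 + c)
o(g, A) = 3 + g (o(g, A) = (6 + (-3 + g))*(1 + 0) = (3 + g)*1 = 3 + g)
(11 + (o(5, -1) - 1*8))**2 = (11 + ((3 + 5) - 1*8))**2 = (11 + (8 - 8))**2 = (11 + 0)**2 = 11**2 = 121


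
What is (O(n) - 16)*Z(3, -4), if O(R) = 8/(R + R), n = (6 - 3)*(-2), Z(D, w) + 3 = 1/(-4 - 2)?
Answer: 475/9 ≈ 52.778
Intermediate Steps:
Z(D, w) = -19/6 (Z(D, w) = -3 + 1/(-4 - 2) = -3 + 1/(-6) = -3 - ⅙ = -19/6)
n = -6 (n = 3*(-2) = -6)
O(R) = 4/R (O(R) = 8/((2*R)) = 8*(1/(2*R)) = 4/R)
(O(n) - 16)*Z(3, -4) = (4/(-6) - 16)*(-19/6) = (4*(-⅙) - 16)*(-19/6) = (-⅔ - 16)*(-19/6) = -50/3*(-19/6) = 475/9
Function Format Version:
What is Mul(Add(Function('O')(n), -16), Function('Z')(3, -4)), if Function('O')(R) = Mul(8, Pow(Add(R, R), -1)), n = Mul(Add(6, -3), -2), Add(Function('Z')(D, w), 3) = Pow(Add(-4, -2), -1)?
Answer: Rational(475, 9) ≈ 52.778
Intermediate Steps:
Function('Z')(D, w) = Rational(-19, 6) (Function('Z')(D, w) = Add(-3, Pow(Add(-4, -2), -1)) = Add(-3, Pow(-6, -1)) = Add(-3, Rational(-1, 6)) = Rational(-19, 6))
n = -6 (n = Mul(3, -2) = -6)
Function('O')(R) = Mul(4, Pow(R, -1)) (Function('O')(R) = Mul(8, Pow(Mul(2, R), -1)) = Mul(8, Mul(Rational(1, 2), Pow(R, -1))) = Mul(4, Pow(R, -1)))
Mul(Add(Function('O')(n), -16), Function('Z')(3, -4)) = Mul(Add(Mul(4, Pow(-6, -1)), -16), Rational(-19, 6)) = Mul(Add(Mul(4, Rational(-1, 6)), -16), Rational(-19, 6)) = Mul(Add(Rational(-2, 3), -16), Rational(-19, 6)) = Mul(Rational(-50, 3), Rational(-19, 6)) = Rational(475, 9)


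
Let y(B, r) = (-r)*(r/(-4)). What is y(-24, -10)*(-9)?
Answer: -225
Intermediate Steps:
y(B, r) = r**2/4 (y(B, r) = (-r)*(r*(-1/4)) = (-r)*(-r/4) = r**2/4)
y(-24, -10)*(-9) = ((1/4)*(-10)**2)*(-9) = ((1/4)*100)*(-9) = 25*(-9) = -225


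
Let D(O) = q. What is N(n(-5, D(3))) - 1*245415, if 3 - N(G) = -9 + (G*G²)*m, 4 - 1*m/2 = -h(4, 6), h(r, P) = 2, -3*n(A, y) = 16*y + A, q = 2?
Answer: -236655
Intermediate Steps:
D(O) = 2
n(A, y) = -16*y/3 - A/3 (n(A, y) = -(16*y + A)/3 = -(A + 16*y)/3 = -16*y/3 - A/3)
m = 12 (m = 8 - (-2)*2 = 8 - 2*(-2) = 8 + 4 = 12)
N(G) = 12 - 12*G³ (N(G) = 3 - (-9 + (G*G²)*12) = 3 - (-9 + G³*12) = 3 - (-9 + 12*G³) = 3 + (9 - 12*G³) = 12 - 12*G³)
N(n(-5, D(3))) - 1*245415 = (12 - 12*(-16/3*2 - ⅓*(-5))³) - 1*245415 = (12 - 12*(-32/3 + 5/3)³) - 245415 = (12 - 12*(-9)³) - 245415 = (12 - 12*(-729)) - 245415 = (12 + 8748) - 245415 = 8760 - 245415 = -236655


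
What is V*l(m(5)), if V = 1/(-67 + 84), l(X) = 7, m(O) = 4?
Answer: 7/17 ≈ 0.41176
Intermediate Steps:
V = 1/17 ≈ 0.058824
V*l(m(5)) = (1/17)*7 = 7/17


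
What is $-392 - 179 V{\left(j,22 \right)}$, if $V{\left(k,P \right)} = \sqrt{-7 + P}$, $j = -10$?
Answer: $-392 - 179 \sqrt{15} \approx -1085.3$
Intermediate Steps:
$-392 - 179 V{\left(j,22 \right)} = -392 - 179 \sqrt{-7 + 22} = -392 - 179 \sqrt{15}$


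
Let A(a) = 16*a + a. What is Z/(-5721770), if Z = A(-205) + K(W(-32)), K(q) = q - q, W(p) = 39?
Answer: 697/1144354 ≈ 0.00060908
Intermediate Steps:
K(q) = 0
A(a) = 17*a
Z = -3485 (Z = 17*(-205) + 0 = -3485 + 0 = -3485)
Z/(-5721770) = -3485/(-5721770) = -3485*(-1/5721770) = 697/1144354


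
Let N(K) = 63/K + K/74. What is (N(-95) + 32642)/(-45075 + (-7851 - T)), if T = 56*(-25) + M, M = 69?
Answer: -229459573/362712850 ≈ -0.63262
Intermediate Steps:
N(K) = 63/K + K/74 (N(K) = 63/K + K*(1/74) = 63/K + K/74)
T = -1331 (T = 56*(-25) + 69 = -1400 + 69 = -1331)
(N(-95) + 32642)/(-45075 + (-7851 - T)) = ((63/(-95) + (1/74)*(-95)) + 32642)/(-45075 + (-7851 - 1*(-1331))) = ((63*(-1/95) - 95/74) + 32642)/(-45075 + (-7851 + 1331)) = ((-63/95 - 95/74) + 32642)/(-45075 - 6520) = (-13687/7030 + 32642)/(-51595) = (229459573/7030)*(-1/51595) = -229459573/362712850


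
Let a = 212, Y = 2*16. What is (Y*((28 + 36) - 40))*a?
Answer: 162816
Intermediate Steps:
Y = 32
(Y*((28 + 36) - 40))*a = (32*((28 + 36) - 40))*212 = (32*(64 - 40))*212 = (32*24)*212 = 768*212 = 162816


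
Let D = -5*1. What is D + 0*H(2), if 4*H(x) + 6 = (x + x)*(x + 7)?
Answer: -5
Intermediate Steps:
H(x) = -3/2 + x*(7 + x)/2 (H(x) = -3/2 + ((x + x)*(x + 7))/4 = -3/2 + ((2*x)*(7 + x))/4 = -3/2 + (2*x*(7 + x))/4 = -3/2 + x*(7 + x)/2)
D = -5
D + 0*H(2) = -5 + 0*(-3/2 + (½)*2² + (7/2)*2) = -5 + 0*(-3/2 + (½)*4 + 7) = -5 + 0*(-3/2 + 2 + 7) = -5 + 0*(15/2) = -5 + 0 = -5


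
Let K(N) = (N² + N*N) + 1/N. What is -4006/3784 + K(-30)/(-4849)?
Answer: -196771259/137614620 ≈ -1.4299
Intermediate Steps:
K(N) = 1/N + 2*N² (K(N) = (N² + N²) + 1/N = 2*N² + 1/N = 1/N + 2*N²)
-4006/3784 + K(-30)/(-4849) = -4006/3784 + ((1 + 2*(-30)³)/(-30))/(-4849) = -4006*1/3784 - (1 + 2*(-27000))/30*(-1/4849) = -2003/1892 - (1 - 54000)/30*(-1/4849) = -2003/1892 - 1/30*(-53999)*(-1/4849) = -2003/1892 + (53999/30)*(-1/4849) = -2003/1892 - 53999/145470 = -196771259/137614620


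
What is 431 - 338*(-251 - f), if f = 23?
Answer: 93043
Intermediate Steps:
431 - 338*(-251 - f) = 431 - 338*(-251 - 1*23) = 431 - 338*(-251 - 23) = 431 - 338*(-274) = 431 + 92612 = 93043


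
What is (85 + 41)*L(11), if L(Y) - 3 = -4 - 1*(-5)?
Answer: 504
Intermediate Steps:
L(Y) = 4 (L(Y) = 3 + (-4 - 1*(-5)) = 3 + (-4 + 5) = 3 + 1 = 4)
(85 + 41)*L(11) = (85 + 41)*4 = 126*4 = 504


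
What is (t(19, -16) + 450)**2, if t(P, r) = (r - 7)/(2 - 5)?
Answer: 1885129/9 ≈ 2.0946e+5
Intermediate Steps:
t(P, r) = 7/3 - r/3 (t(P, r) = (-7 + r)/(-3) = (-7 + r)*(-1/3) = 7/3 - r/3)
(t(19, -16) + 450)**2 = ((7/3 - 1/3*(-16)) + 450)**2 = ((7/3 + 16/3) + 450)**2 = (23/3 + 450)**2 = (1373/3)**2 = 1885129/9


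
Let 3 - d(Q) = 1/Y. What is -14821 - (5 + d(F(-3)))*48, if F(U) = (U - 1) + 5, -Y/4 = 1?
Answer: -15217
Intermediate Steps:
Y = -4 (Y = -4*1 = -4)
F(U) = 4 + U (F(U) = (-1 + U) + 5 = 4 + U)
d(Q) = 13/4 (d(Q) = 3 - 1/(-4) = 3 - 1*(-¼) = 3 + ¼ = 13/4)
-14821 - (5 + d(F(-3)))*48 = -14821 - (5 + 13/4)*48 = -14821 - 33*48/4 = -14821 - 1*396 = -14821 - 396 = -15217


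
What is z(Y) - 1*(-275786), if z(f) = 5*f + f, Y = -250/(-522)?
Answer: 23993632/87 ≈ 2.7579e+5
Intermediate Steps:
Y = 125/261 (Y = -250*(-1/522) = 125/261 ≈ 0.47893)
z(f) = 6*f
z(Y) - 1*(-275786) = 6*(125/261) - 1*(-275786) = 250/87 + 275786 = 23993632/87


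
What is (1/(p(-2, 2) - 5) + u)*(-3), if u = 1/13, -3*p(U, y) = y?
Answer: 66/221 ≈ 0.29864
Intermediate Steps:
p(U, y) = -y/3
u = 1/13 ≈ 0.076923
(1/(p(-2, 2) - 5) + u)*(-3) = (1/(-⅓*2 - 5) + 1/13)*(-3) = (1/(-⅔ - 5) + 1/13)*(-3) = (1/(-17/3) + 1/13)*(-3) = (-3/17 + 1/13)*(-3) = -22/221*(-3) = 66/221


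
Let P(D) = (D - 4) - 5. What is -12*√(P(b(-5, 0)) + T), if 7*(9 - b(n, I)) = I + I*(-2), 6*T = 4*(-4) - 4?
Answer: -4*I*√30 ≈ -21.909*I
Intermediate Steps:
T = -10/3 (T = (4*(-4) - 4)/6 = (-16 - 4)/6 = (⅙)*(-20) = -10/3 ≈ -3.3333)
b(n, I) = 9 + I/7 (b(n, I) = 9 - (I + I*(-2))/7 = 9 - (I - 2*I)/7 = 9 - (-1)*I/7 = 9 + I/7)
P(D) = -9 + D (P(D) = (-4 + D) - 5 = -9 + D)
-12*√(P(b(-5, 0)) + T) = -12*√((-9 + (9 + (⅐)*0)) - 10/3) = -12*√((-9 + (9 + 0)) - 10/3) = -12*√((-9 + 9) - 10/3) = -12*√(0 - 10/3) = -4*I*√30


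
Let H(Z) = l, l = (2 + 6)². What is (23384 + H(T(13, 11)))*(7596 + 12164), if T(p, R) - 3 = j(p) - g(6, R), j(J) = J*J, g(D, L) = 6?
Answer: 463332480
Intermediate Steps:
j(J) = J²
T(p, R) = -3 + p² (T(p, R) = 3 + (p² - 1*6) = 3 + (p² - 6) = 3 + (-6 + p²) = -3 + p²)
l = 64 (l = 8² = 64)
H(Z) = 64
(23384 + H(T(13, 11)))*(7596 + 12164) = (23384 + 64)*(7596 + 12164) = 23448*19760 = 463332480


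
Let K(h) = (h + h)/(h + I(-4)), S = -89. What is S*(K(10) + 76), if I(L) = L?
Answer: -21182/3 ≈ -7060.7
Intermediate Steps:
K(h) = 2*h/(-4 + h) (K(h) = (h + h)/(h - 4) = (2*h)/(-4 + h) = 2*h/(-4 + h))
S*(K(10) + 76) = -89*(2*10/(-4 + 10) + 76) = -89*(2*10/6 + 76) = -89*(2*10*(⅙) + 76) = -89*(10/3 + 76) = -89*238/3 = -21182/3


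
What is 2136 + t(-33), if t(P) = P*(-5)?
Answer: 2301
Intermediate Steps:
t(P) = -5*P
2136 + t(-33) = 2136 - 5*(-33) = 2136 + 165 = 2301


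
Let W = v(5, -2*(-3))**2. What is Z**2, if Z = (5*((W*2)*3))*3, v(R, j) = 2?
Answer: 129600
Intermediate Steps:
W = 4 (W = 2**2 = 4)
Z = 360 (Z = (5*((4*2)*3))*3 = (5*(8*3))*3 = (5*24)*3 = 120*3 = 360)
Z**2 = 360**2 = 129600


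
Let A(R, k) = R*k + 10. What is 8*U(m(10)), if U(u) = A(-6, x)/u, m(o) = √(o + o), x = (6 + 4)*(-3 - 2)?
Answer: 248*√5 ≈ 554.54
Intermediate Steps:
x = -50 (x = 10*(-5) = -50)
A(R, k) = 10 + R*k
m(o) = √2*√o (m(o) = √(2*o) = √2*√o)
U(u) = 310/u (U(u) = (10 - 6*(-50))/u = (10 + 300)/u = 310/u)
8*U(m(10)) = 8*(310/((√2*√10))) = 8*(310/((2*√5))) = 8*(310*(√5/10)) = 8*(31*√5) = 248*√5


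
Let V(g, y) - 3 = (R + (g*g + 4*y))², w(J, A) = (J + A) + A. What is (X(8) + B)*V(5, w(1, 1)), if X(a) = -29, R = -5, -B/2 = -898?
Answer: 1814709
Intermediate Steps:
w(J, A) = J + 2*A (w(J, A) = (A + J) + A = J + 2*A)
B = 1796 (B = -2*(-898) = 1796)
V(g, y) = 3 + (-5 + g² + 4*y)² (V(g, y) = 3 + (-5 + (g*g + 4*y))² = 3 + (-5 + (g² + 4*y))² = 3 + (-5 + g² + 4*y)²)
(X(8) + B)*V(5, w(1, 1)) = (-29 + 1796)*(3 + (-5 + 5² + 4*(1 + 2*1))²) = 1767*(3 + (-5 + 25 + 4*(1 + 2))²) = 1767*(3 + (-5 + 25 + 4*3)²) = 1767*(3 + (-5 + 25 + 12)²) = 1767*(3 + 32²) = 1767*(3 + 1024) = 1767*1027 = 1814709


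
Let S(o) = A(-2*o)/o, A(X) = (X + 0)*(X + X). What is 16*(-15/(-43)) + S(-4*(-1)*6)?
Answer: 8496/43 ≈ 197.58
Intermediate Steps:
A(X) = 2*X² (A(X) = X*(2*X) = 2*X²)
S(o) = 8*o (S(o) = (2*(-2*o)²)/o = (2*(4*o²))/o = (8*o²)/o = 8*o)
16*(-15/(-43)) + S(-4*(-1)*6) = 16*(-15/(-43)) + 8*(-4*(-1)*6) = 16*(-15*(-1/43)) + 8*(4*6) = 16*(15/43) + 8*24 = 240/43 + 192 = 8496/43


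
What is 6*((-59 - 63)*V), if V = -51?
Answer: 37332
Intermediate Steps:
6*((-59 - 63)*V) = 6*((-59 - 63)*(-51)) = 6*(-122*(-51)) = 6*6222 = 37332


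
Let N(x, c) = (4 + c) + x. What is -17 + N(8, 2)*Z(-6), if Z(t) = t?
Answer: -101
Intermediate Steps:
N(x, c) = 4 + c + x
-17 + N(8, 2)*Z(-6) = -17 + (4 + 2 + 8)*(-6) = -17 + 14*(-6) = -17 - 84 = -101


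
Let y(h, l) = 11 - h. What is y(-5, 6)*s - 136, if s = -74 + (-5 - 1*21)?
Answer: -1736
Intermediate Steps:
s = -100 (s = -74 + (-5 - 21) = -74 - 26 = -100)
y(-5, 6)*s - 136 = (11 - 1*(-5))*(-100) - 136 = (11 + 5)*(-100) - 136 = 16*(-100) - 136 = -1600 - 136 = -1736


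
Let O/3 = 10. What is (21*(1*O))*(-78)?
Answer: -49140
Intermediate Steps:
O = 30 (O = 3*10 = 30)
(21*(1*O))*(-78) = (21*(1*30))*(-78) = (21*30)*(-78) = 630*(-78) = -49140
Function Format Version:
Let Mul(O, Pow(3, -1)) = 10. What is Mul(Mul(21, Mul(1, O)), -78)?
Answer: -49140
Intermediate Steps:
O = 30 (O = Mul(3, 10) = 30)
Mul(Mul(21, Mul(1, O)), -78) = Mul(Mul(21, Mul(1, 30)), -78) = Mul(Mul(21, 30), -78) = Mul(630, -78) = -49140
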